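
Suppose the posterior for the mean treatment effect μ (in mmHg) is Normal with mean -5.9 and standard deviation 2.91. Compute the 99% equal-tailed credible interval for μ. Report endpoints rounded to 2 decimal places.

The posterior is symmetric, so the 99% equal-tailed interval is μ = -5.9 ± z·2.91 with z = 2.576.
Half-width: 2.576 × 2.91 = 7.50.
-5.9 − 7.50 = -13.40; -5.9 + 7.50 = 1.60.

[-13.40, 1.60]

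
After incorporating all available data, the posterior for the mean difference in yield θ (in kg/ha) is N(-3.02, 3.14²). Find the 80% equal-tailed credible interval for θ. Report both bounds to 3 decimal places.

[-7.044, 1.004]

The posterior is symmetric, so the 80% equal-tailed interval is θ = -3.02 ± z·3.14 with z = 1.282.
Half-width: 1.282 × 3.14 = 4.024.
-3.02 − 4.024 = -7.044; -3.02 + 4.024 = 1.004.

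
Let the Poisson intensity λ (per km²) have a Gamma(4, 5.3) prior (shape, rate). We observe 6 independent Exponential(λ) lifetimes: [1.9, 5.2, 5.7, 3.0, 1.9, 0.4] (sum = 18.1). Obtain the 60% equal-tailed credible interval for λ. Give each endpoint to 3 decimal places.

Posterior: Gamma(4+6, 5.3+18.1) = Gamma(10, 23.4) (shape, rate).
Equal-tailed 60% interval: Gamma(10, 23.4) quantiles at 0.2 and 0.8.
Posterior mean ≈ 0.427, SD ≈ 0.135; a Normal approximation gives roughly [0.314, 0.541].
Exact: lower = 0.312; upper = 0.535.

[0.312, 0.535]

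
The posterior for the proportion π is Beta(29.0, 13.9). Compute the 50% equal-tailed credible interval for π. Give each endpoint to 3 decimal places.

[0.629, 0.726]

Posterior: Beta(29.0, 13.9).
Equal-tailed 50% interval: the 0.25 and 0.75 quantiles of Beta(29.0, 13.9).
Posterior mean ≈ 0.676, SD ≈ 0.071; a Normal approximation gives roughly [0.628, 0.724].
Exact: F⁻¹(0.25) = 0.629; F⁻¹(0.75) = 0.726.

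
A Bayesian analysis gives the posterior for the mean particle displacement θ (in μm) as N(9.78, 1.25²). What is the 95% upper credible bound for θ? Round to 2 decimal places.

Need U with P(θ ≤ U) = 0.95: U = 9.78 + z_{0.05}·1.25.
z = 1.645; U = 9.78 + 1.645 × 1.25 = 11.84.

11.84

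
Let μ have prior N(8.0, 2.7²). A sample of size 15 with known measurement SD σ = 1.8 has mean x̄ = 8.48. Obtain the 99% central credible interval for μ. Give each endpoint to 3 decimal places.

[7.286, 9.646]

Posterior precision = 1/2.7² + 15/1.8² = 0.1372 + 4.6296 = 4.7668, so posterior SD = 0.4580.
Posterior mean = (8.0/2.7² + 15·8.48/1.8²) / 4.7668 = 8.4662.
Interval: 8.4662 ± 2.576 × 0.4580 → [7.286, 9.646].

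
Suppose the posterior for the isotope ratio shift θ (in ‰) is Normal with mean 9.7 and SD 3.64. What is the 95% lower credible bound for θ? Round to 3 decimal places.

3.713

Need L with P(θ ≥ L) = 0.95: L = 9.7 − z_{0.05}·3.64.
z = 1.645; L = 9.7 − 1.645 × 3.64 = 3.713.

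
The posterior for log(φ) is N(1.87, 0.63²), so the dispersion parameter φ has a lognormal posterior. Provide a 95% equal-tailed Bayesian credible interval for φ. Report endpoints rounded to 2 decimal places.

[1.89, 22.30]

On the log scale the 95% interval is 1.87 ± 1.960 × 0.63 = [0.6352, 3.1048].
Exponentiate: [e^0.6352, e^3.1048] = [1.89, 22.30].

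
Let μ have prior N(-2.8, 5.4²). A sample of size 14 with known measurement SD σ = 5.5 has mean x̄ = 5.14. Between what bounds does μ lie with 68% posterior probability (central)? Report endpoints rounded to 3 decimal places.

Posterior precision = 1/5.4² + 14/5.5² = 0.0343 + 0.4628 = 0.4971, so posterior SD = 1.4183.
Posterior mean = (-2.8/5.4² + 14·5.14/5.5²) / 0.4971 = 4.5922.
Interval: 4.5922 ± 0.994 × 1.4183 → [3.182, 6.003].

[3.182, 6.003]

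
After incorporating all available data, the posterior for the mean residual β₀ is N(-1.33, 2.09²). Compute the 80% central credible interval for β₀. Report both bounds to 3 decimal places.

The posterior is symmetric, so the 80% equal-tailed interval is β₀ = -1.33 ± z·2.09 with z = 1.282.
Half-width: 1.282 × 2.09 = 2.678.
-1.33 − 2.678 = -4.008; -1.33 + 2.678 = 1.348.

[-4.008, 1.348]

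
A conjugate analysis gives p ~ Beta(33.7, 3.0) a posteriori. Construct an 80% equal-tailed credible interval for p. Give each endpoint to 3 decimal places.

Posterior: Beta(33.7, 3.0).
Equal-tailed 80% interval: the 0.1 and 0.9 quantiles of Beta(33.7, 3.0).
Posterior mean ≈ 0.918, SD ≈ 0.045; a Normal approximation gives roughly [0.861, 0.975].
Exact: F⁻¹(0.1) = 0.858; F⁻¹(0.9) = 0.969.

[0.858, 0.969]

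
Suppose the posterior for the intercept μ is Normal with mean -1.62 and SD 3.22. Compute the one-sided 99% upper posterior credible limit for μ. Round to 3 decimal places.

5.871

Need U with P(μ ≤ U) = 0.99: U = -1.62 + z_{0.01}·3.22.
z = 2.326; U = -1.62 + 2.326 × 3.22 = 5.871.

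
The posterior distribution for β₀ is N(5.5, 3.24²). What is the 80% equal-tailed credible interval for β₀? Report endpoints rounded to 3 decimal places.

[1.348, 9.652]

The posterior is symmetric, so the 80% equal-tailed interval is β₀ = 5.5 ± z·3.24 with z = 1.282.
Half-width: 1.282 × 3.24 = 4.152.
5.5 − 4.152 = 1.348; 5.5 + 4.152 = 9.652.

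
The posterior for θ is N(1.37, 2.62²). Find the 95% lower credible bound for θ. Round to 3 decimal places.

Need L with P(θ ≥ L) = 0.95: L = 1.37 − z_{0.05}·2.62.
z = 1.645; L = 1.37 − 1.645 × 2.62 = -2.940.

-2.940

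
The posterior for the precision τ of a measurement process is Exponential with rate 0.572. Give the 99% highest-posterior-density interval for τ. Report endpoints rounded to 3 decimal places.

The exponential density is strictly decreasing on [0, ∞), so the HPD interval is anchored at 0: [0, q] with P(τ ≤ q) = 0.99.
q = −ln(1 − 0.99) / 0.572 = 4.6052 / 0.572 = 8.051.

[0.000, 8.051]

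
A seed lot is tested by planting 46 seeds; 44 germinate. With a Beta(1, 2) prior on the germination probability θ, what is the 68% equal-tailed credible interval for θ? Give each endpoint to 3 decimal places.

Posterior: Beta(1+44, 2+2) = Beta(45, 4).
Equal-tailed 68% interval: the 0.16 and 0.84 quantiles of Beta(45, 4).
Posterior mean ≈ 0.918, SD ≈ 0.039; a Normal approximation gives roughly [0.880, 0.957].
Exact: F⁻¹(0.16) = 0.881; F⁻¹(0.84) = 0.956.

[0.881, 0.956]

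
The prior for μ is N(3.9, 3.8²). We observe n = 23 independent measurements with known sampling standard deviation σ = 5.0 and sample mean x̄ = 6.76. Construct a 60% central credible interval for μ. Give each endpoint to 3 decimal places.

Posterior precision = 1/3.8² + 23/5.0² = 0.0693 + 0.9200 = 0.9893, so posterior SD = 1.0054.
Posterior mean = (3.9/3.8² + 23·6.76/5.0²) / 0.9893 = 6.5598.
Interval: 6.5598 ± 0.842 × 1.0054 → [5.714, 7.406].

[5.714, 7.406]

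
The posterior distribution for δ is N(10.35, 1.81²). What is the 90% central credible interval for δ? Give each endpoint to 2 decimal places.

The posterior is symmetric, so the 90% equal-tailed interval is δ = 10.35 ± z·1.81 with z = 1.645.
Half-width: 1.645 × 1.81 = 2.98.
10.35 − 2.98 = 7.37; 10.35 + 2.98 = 13.33.

[7.37, 13.33]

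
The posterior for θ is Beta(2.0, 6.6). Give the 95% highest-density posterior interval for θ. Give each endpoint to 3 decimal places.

[0.011, 0.495]

The posterior is unimodal and skewed, so the HPD interval has equal density at both endpoints and is the shortest 95% interval.
Solving f(0.011) = f(0.495) with F(0.495) − F(0.011) = 0.95 gives [0.011, 0.495].
For comparison, the equal-tailed interval is [0.034, 0.546]; the HPD is narrower and shifted toward the mode.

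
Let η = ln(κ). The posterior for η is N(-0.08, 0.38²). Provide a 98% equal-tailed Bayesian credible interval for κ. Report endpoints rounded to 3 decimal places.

On the log scale the 98% interval is -0.08 ± 2.326 × 0.38 = [-0.9640, 0.8040].
Exponentiate: [e^-0.9640, e^0.8040] = [0.381, 2.234].

[0.381, 2.234]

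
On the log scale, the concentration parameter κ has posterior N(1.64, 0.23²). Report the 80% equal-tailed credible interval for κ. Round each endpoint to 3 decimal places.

On the log scale the 80% interval is 1.64 ± 1.282 × 0.23 = [1.3452, 1.9348].
Exponentiate: [e^1.3452, e^1.9348] = [3.839, 6.922].

[3.839, 6.922]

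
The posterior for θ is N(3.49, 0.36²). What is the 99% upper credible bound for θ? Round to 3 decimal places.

Need U with P(θ ≤ U) = 0.99: U = 3.49 + z_{0.01}·0.36.
z = 2.326; U = 3.49 + 2.326 × 0.36 = 4.327.

4.327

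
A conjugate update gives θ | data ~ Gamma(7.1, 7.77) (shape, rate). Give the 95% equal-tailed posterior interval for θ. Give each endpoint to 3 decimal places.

Posterior: Gamma(shape 7.1, rate 7.77).
Equal-tailed 95% interval: Gamma(7.1, 7.77) quantiles at 0.025 and 0.975.
Posterior mean ≈ 0.914, SD ≈ 0.343; a Normal approximation gives roughly [0.242, 1.586].
Exact: lower = 0.370; upper = 1.698.

[0.370, 1.698]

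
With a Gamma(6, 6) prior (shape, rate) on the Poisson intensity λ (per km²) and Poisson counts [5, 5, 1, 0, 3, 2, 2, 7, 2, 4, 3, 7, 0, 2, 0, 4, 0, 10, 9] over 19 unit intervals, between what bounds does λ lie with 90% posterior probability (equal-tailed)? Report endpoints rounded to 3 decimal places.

Posterior: Gamma(6+66, 6+19) = Gamma(72, 25) (shape, rate).
Equal-tailed 90% interval: Gamma(72, 25) quantiles at 0.05 and 0.95.
Posterior mean ≈ 2.880, SD ≈ 0.339; a Normal approximation gives roughly [2.322, 3.438].
Exact: lower = 2.345; upper = 3.460.

[2.345, 3.460]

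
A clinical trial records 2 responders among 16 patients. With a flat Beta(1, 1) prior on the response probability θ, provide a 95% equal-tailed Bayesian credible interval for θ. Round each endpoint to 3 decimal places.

Posterior: Beta(1+2, 1+14) = Beta(3, 15).
Equal-tailed 95% interval: the 0.025 and 0.975 quantiles of Beta(3, 15).
Posterior mean ≈ 0.167, SD ≈ 0.085; a Normal approximation gives roughly [-0.001, 0.334].
Exact: F⁻¹(0.025) = 0.038; F⁻¹(0.975) = 0.364.

[0.038, 0.364]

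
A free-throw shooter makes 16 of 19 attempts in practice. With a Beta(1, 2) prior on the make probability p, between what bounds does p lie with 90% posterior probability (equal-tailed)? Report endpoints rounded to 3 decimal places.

[0.616, 0.901]

Posterior: Beta(1+16, 2+3) = Beta(17, 5).
Equal-tailed 90% interval: the 0.05 and 0.95 quantiles of Beta(17, 5).
Posterior mean ≈ 0.773, SD ≈ 0.087; a Normal approximation gives roughly [0.629, 0.916].
Exact: F⁻¹(0.05) = 0.616; F⁻¹(0.95) = 0.901.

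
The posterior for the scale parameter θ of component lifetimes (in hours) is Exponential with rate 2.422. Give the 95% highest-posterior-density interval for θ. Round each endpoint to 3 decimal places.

The exponential density is strictly decreasing on [0, ∞), so the HPD interval is anchored at 0: [0, q] with P(θ ≤ q) = 0.95.
q = −ln(1 − 0.95) / 2.422 = 2.9957 / 2.422 = 1.237.

[0.000, 1.237]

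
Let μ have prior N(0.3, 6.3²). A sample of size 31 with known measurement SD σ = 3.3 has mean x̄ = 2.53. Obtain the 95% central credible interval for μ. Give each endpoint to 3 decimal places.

[1.354, 3.667]

Posterior precision = 1/6.3² + 31/3.3² = 0.0252 + 2.8466 = 2.8718, so posterior SD = 0.5901.
Posterior mean = (0.3/6.3² + 31·2.53/3.3²) / 2.8718 = 2.5104.
Interval: 2.5104 ± 1.960 × 0.5901 → [1.354, 3.667].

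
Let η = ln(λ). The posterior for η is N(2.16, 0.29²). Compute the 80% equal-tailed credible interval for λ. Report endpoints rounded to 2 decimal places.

On the log scale the 80% interval is 2.16 ± 1.282 × 0.29 = [1.7884, 2.5316].
Exponentiate: [e^1.7884, e^2.5316] = [5.98, 12.57].

[5.98, 12.57]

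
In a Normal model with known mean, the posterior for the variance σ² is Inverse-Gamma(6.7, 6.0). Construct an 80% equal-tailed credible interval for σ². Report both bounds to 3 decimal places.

Inverse-Gamma(6.7, 6.0) quantiles: F⁻¹(0.1) and F⁻¹(0.9).
Equivalently, 1/σ² ~ Gamma(6.7, rate = 6.0); invert its 0.9 and 0.1 quantiles.
Posterior mean ≈ 1.053, SD ≈ 0.486; a Normal approximation gives roughly [0.430, 1.675].
Exact: lower = 0.591; upper = 1.635.

[0.591, 1.635]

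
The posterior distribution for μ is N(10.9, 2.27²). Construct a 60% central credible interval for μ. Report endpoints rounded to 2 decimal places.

[8.99, 12.81]

The posterior is symmetric, so the 60% equal-tailed interval is μ = 10.9 ± z·2.27 with z = 0.842.
Half-width: 0.842 × 2.27 = 1.91.
10.9 − 1.91 = 8.99; 10.9 + 1.91 = 12.81.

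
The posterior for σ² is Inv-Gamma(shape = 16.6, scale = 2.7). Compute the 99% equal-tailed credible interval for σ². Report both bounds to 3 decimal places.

Inverse-Gamma(16.6, 2.7) quantiles: F⁻¹(0.005) and F⁻¹(0.995).
Equivalently, 1/σ² ~ Gamma(16.6, rate = 2.7); invert its 0.995 and 0.005 quantiles.
Posterior mean ≈ 0.173, SD ≈ 0.045; a Normal approximation gives roughly [0.056, 0.290].
Exact: lower = 0.093; upper = 0.339.

[0.093, 0.339]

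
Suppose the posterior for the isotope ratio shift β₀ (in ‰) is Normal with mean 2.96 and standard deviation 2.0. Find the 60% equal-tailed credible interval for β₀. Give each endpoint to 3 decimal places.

The posterior is symmetric, so the 60% equal-tailed interval is β₀ = 2.96 ± z·2.0 with z = 0.842.
Half-width: 0.842 × 2.0 = 1.683.
2.96 − 1.683 = 1.277; 2.96 + 1.683 = 4.643.

[1.277, 4.643]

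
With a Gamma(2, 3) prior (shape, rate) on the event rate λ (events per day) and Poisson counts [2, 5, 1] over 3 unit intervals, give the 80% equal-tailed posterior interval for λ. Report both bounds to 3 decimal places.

Posterior: Gamma(2+8, 3+3) = Gamma(10, 6) (shape, rate).
Equal-tailed 80% interval: Gamma(10, 6) quantiles at 0.1 and 0.9.
Posterior mean ≈ 1.667, SD ≈ 0.527; a Normal approximation gives roughly [0.991, 2.342].
Exact: lower = 1.037; upper = 2.368.

[1.037, 2.368]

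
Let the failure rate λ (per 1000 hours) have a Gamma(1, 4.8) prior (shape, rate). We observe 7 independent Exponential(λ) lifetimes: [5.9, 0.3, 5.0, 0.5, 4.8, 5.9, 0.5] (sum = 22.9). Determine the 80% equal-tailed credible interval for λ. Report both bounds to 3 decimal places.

Posterior: Gamma(1+7, 4.8+22.9) = Gamma(8, 27.7) (shape, rate).
Equal-tailed 80% interval: Gamma(8, 27.7) quantiles at 0.1 and 0.9.
Posterior mean ≈ 0.289, SD ≈ 0.102; a Normal approximation gives roughly [0.158, 0.420].
Exact: lower = 0.168; upper = 0.425.

[0.168, 0.425]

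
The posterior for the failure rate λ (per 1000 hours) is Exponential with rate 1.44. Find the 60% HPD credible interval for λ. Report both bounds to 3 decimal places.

[0.000, 0.636]

The exponential density is strictly decreasing on [0, ∞), so the HPD interval is anchored at 0: [0, q] with P(λ ≤ q) = 0.60.
q = −ln(1 − 0.60) / 1.44 = 0.9163 / 1.44 = 0.636.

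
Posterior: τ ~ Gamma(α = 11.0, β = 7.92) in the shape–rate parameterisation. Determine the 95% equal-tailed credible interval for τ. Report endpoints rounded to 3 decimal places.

[0.693, 2.322]

Posterior: Gamma(shape 11.0, rate 7.92).
Equal-tailed 95% interval: Gamma(11.0, 7.92) quantiles at 0.025 and 0.975.
Posterior mean ≈ 1.389, SD ≈ 0.419; a Normal approximation gives roughly [0.568, 2.210].
Exact: lower = 0.693; upper = 2.322.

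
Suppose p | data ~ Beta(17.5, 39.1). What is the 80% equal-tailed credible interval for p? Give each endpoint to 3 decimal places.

Posterior: Beta(17.5, 39.1).
Equal-tailed 80% interval: the 0.1 and 0.9 quantiles of Beta(17.5, 39.1).
Posterior mean ≈ 0.309, SD ≈ 0.061; a Normal approximation gives roughly [0.231, 0.387].
Exact: F⁻¹(0.1) = 0.232; F⁻¹(0.9) = 0.389.

[0.232, 0.389]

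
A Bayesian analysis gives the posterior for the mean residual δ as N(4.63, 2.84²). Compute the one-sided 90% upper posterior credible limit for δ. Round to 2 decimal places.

8.27

Need U with P(δ ≤ U) = 0.90: U = 4.63 + z_{0.1}·2.84.
z = 1.282; U = 4.63 + 1.282 × 2.84 = 8.27.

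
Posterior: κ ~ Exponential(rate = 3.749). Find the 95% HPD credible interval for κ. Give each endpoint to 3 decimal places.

[0.000, 0.799]

The exponential density is strictly decreasing on [0, ∞), so the HPD interval is anchored at 0: [0, q] with P(κ ≤ q) = 0.95.
q = −ln(1 − 0.95) / 3.749 = 2.9957 / 3.749 = 0.799.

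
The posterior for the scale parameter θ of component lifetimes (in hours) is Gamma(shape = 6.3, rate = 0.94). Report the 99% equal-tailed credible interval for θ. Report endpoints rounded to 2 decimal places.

Posterior: Gamma(shape 6.3, rate 0.94).
Equal-tailed 99% interval: Gamma(6.3, 0.94) quantiles at 0.005 and 0.995.
Posterior mean ≈ 6.70, SD ≈ 2.67; a Normal approximation gives roughly [-0.18, 13.58].
Exact: lower = 1.79; upper = 15.54.

[1.79, 15.54]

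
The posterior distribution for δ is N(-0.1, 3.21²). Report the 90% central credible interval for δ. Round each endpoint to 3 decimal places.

The posterior is symmetric, so the 90% equal-tailed interval is δ = -0.1 ± z·3.21 with z = 1.645.
Half-width: 1.645 × 3.21 = 5.280.
-0.1 − 5.280 = -5.380; -0.1 + 5.280 = 5.180.

[-5.380, 5.180]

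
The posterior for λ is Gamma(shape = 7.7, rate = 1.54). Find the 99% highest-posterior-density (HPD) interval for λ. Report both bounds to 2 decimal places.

[1.30, 10.31]

The posterior is unimodal and skewed, so the HPD interval has equal density at both endpoints and is the shortest 99% interval.
Solving f(1.30) = f(10.31) with F(10.31) − F(1.30) = 0.99 gives [1.30, 10.31].
For comparison, the equal-tailed interval is [1.56, 10.84]; the HPD is narrower and shifted toward the mode.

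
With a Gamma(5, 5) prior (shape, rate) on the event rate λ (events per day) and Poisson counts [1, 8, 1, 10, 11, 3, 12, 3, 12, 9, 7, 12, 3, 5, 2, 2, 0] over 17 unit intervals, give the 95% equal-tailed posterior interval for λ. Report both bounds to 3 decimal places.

[3.945, 5.778]

Posterior: Gamma(5+101, 5+17) = Gamma(106, 22) (shape, rate).
Equal-tailed 95% interval: Gamma(106, 22) quantiles at 0.025 and 0.975.
Posterior mean ≈ 4.818, SD ≈ 0.468; a Normal approximation gives roughly [3.901, 5.735].
Exact: lower = 3.945; upper = 5.778.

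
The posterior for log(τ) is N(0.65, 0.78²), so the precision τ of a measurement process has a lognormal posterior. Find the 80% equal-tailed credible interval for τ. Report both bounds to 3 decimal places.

On the log scale the 80% interval is 0.65 ± 1.282 × 0.78 = [-0.3496, 1.6496].
Exponentiate: [e^-0.3496, e^1.6496] = [0.705, 5.205].

[0.705, 5.205]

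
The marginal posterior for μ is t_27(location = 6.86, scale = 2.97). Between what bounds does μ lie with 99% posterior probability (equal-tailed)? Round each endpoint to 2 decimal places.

The t_27 distribution is symmetric; the 99% interval is 6.86 ± t·2.97 with t_{0.995,27} = 2.771.
Half-width: 2.771 × 2.97 = 8.23.
6.86 − 8.23 = -1.37; 6.86 + 8.23 = 15.09.

[-1.37, 15.09]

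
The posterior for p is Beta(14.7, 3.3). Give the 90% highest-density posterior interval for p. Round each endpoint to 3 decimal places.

[0.682, 0.958]

The posterior is unimodal and skewed, so the HPD interval has equal density at both endpoints and is the shortest 90% interval.
Solving f(0.682) = f(0.958) with F(0.958) − F(0.682) = 0.90 gives [0.682, 0.958].
For comparison, the equal-tailed interval is [0.652, 0.940]; the HPD is narrower and shifted toward the mode.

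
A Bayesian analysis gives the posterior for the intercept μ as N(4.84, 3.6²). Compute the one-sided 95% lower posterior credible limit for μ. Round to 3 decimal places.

Need L with P(μ ≥ L) = 0.95: L = 4.84 − z_{0.05}·3.6.
z = 1.645; L = 4.84 − 1.645 × 3.6 = -1.081.

-1.081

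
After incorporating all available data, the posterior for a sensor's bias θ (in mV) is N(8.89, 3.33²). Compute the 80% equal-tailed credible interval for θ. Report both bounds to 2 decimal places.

[4.62, 13.16]

The posterior is symmetric, so the 80% equal-tailed interval is θ = 8.89 ± z·3.33 with z = 1.282.
Half-width: 1.282 × 3.33 = 4.27.
8.89 − 4.27 = 4.62; 8.89 + 4.27 = 13.16.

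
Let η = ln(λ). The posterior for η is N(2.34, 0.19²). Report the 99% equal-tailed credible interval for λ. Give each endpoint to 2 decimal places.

[6.36, 16.94]

On the log scale the 99% interval is 2.34 ± 2.576 × 0.19 = [1.8506, 2.8294].
Exponentiate: [e^1.8506, e^2.8294] = [6.36, 16.94].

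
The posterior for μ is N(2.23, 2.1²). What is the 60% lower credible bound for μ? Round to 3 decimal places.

1.698

Need L with P(μ ≥ L) = 0.60: L = 2.23 − z_{0.4}·2.1.
z = 0.253; L = 2.23 − 0.253 × 2.1 = 1.698.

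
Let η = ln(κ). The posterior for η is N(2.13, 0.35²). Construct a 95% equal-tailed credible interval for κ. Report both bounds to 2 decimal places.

On the log scale the 95% interval is 2.13 ± 1.960 × 0.35 = [1.4440, 2.8160].
Exponentiate: [e^1.4440, e^2.8160] = [4.24, 16.71].

[4.24, 16.71]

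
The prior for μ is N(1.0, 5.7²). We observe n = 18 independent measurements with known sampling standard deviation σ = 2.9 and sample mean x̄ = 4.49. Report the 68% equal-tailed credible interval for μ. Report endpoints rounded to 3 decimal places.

Posterior precision = 1/5.7² + 18/2.9² = 0.0308 + 2.1403 = 2.1711, so posterior SD = 0.6787.
Posterior mean = (1.0/5.7² + 18·4.49/2.9²) / 2.1711 = 4.4405.
Interval: 4.4405 ± 0.994 × 0.6787 → [3.766, 5.115].

[3.766, 5.115]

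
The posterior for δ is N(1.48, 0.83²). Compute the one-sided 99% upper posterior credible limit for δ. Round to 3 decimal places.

3.411

Need U with P(δ ≤ U) = 0.99: U = 1.48 + z_{0.01}·0.83.
z = 2.326; U = 1.48 + 2.326 × 0.83 = 3.411.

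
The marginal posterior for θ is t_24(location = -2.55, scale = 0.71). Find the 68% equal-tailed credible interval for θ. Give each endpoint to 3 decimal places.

[-3.271, -1.829]

The t_24 distribution is symmetric; the 68% interval is -2.55 ± t·0.71 with t_{0.84,24} = 1.015.
Half-width: 1.015 × 0.71 = 0.721.
-2.55 − 0.721 = -3.271; -2.55 + 0.721 = -1.829.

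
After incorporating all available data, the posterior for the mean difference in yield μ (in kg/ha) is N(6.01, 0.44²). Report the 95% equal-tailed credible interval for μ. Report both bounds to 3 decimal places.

[5.148, 6.872]

The posterior is symmetric, so the 95% equal-tailed interval is μ = 6.01 ± z·0.44 with z = 1.960.
Half-width: 1.960 × 0.44 = 0.862.
6.01 − 0.862 = 5.148; 6.01 + 0.862 = 6.872.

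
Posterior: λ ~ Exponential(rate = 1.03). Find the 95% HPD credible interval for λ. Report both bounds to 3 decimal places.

The exponential density is strictly decreasing on [0, ∞), so the HPD interval is anchored at 0: [0, q] with P(λ ≤ q) = 0.95.
q = −ln(1 − 0.95) / 1.03 = 2.9957 / 1.03 = 2.908.

[0.000, 2.908]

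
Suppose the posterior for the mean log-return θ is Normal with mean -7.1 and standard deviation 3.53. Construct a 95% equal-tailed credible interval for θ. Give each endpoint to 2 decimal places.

The posterior is symmetric, so the 95% equal-tailed interval is θ = -7.1 ± z·3.53 with z = 1.960.
Half-width: 1.960 × 3.53 = 6.92.
-7.1 − 6.92 = -14.02; -7.1 + 6.92 = -0.18.

[-14.02, -0.18]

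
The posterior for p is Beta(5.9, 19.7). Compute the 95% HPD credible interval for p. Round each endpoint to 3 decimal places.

The posterior is unimodal and skewed, so the HPD interval has equal density at both endpoints and is the shortest 95% interval.
Solving f(0.081) = f(0.392) with F(0.392) − F(0.081) = 0.95 gives [0.081, 0.392].
For comparison, the equal-tailed interval is [0.093, 0.408]; the HPD is narrower and shifted toward the mode.

[0.081, 0.392]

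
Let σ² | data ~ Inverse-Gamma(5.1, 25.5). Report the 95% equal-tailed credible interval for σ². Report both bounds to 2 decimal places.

[2.46, 15.18]

Inverse-Gamma(5.1, 25.5) quantiles: F⁻¹(0.025) and F⁻¹(0.975).
Equivalently, 1/σ² ~ Gamma(5.1, rate = 25.5); invert its 0.975 and 0.025 quantiles.
Posterior mean ≈ 6.22, SD ≈ 3.53; a Normal approximation gives roughly [-0.70, 13.14].
Exact: lower = 2.46; upper = 15.18.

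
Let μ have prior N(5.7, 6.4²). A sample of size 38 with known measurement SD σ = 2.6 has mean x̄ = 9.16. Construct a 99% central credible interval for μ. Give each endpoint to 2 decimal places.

[8.06, 10.23]

Posterior precision = 1/6.4² + 38/2.6² = 0.0244 + 5.6213 = 5.6457, so posterior SD = 0.4209.
Posterior mean = (5.7/6.4² + 38·9.16/2.6²) / 5.6457 = 9.1450.
Interval: 9.1450 ± 2.576 × 0.4209 → [8.06, 10.23].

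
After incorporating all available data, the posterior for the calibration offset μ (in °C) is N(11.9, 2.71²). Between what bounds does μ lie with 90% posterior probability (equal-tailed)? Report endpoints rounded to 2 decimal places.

The posterior is symmetric, so the 90% equal-tailed interval is μ = 11.9 ± z·2.71 with z = 1.645.
Half-width: 1.645 × 2.71 = 4.46.
11.9 − 4.46 = 7.44; 11.9 + 4.46 = 16.36.

[7.44, 16.36]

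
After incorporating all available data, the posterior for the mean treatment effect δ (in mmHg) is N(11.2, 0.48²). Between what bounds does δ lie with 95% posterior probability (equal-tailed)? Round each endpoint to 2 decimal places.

[10.26, 12.14]

The posterior is symmetric, so the 95% equal-tailed interval is δ = 11.2 ± z·0.48 with z = 1.960.
Half-width: 1.960 × 0.48 = 0.94.
11.2 − 0.94 = 10.26; 11.2 + 0.94 = 12.14.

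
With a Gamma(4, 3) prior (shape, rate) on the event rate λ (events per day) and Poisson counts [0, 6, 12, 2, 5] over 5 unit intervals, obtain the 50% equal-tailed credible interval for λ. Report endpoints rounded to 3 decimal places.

Posterior: Gamma(4+25, 3+5) = Gamma(29, 8) (shape, rate).
Equal-tailed 50% interval: Gamma(29, 8) quantiles at 0.25 and 0.75.
Posterior mean ≈ 3.625, SD ≈ 0.673; a Normal approximation gives roughly [3.171, 4.079].
Exact: lower = 3.151; upper = 4.054.

[3.151, 4.054]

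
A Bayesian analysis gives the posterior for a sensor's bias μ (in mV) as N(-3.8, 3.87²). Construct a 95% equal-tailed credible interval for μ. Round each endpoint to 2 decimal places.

The posterior is symmetric, so the 95% equal-tailed interval is μ = -3.8 ± z·3.87 with z = 1.960.
Half-width: 1.960 × 3.87 = 7.59.
-3.8 − 7.59 = -11.39; -3.8 + 7.59 = 3.79.

[-11.39, 3.79]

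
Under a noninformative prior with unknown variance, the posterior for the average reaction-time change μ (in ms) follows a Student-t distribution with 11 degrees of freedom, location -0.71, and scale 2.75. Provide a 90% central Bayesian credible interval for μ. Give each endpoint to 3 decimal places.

The t_11 distribution is symmetric; the 90% interval is -0.71 ± t·2.75 with t_{0.95,11} = 1.796.
Half-width: 1.796 × 2.75 = 4.939.
-0.71 − 4.939 = -5.649; -0.71 + 4.939 = 4.229.

[-5.649, 4.229]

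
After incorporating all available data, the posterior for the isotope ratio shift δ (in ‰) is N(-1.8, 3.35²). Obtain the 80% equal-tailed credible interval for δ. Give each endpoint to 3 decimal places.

The posterior is symmetric, so the 80% equal-tailed interval is δ = -1.8 ± z·3.35 with z = 1.282.
Half-width: 1.282 × 3.35 = 4.293.
-1.8 − 4.293 = -6.093; -1.8 + 4.293 = 2.493.

[-6.093, 2.493]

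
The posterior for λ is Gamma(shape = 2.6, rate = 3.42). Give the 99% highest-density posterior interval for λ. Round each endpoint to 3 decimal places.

[0.019, 2.264]

The posterior is unimodal and skewed, so the HPD interval has equal density at both endpoints and is the shortest 99% interval.
Solving f(0.019) = f(2.264) with F(2.264) − F(0.019) = 0.99 gives [0.019, 2.264].
For comparison, the equal-tailed interval is [0.067, 2.502]; the HPD is narrower and shifted toward the mode.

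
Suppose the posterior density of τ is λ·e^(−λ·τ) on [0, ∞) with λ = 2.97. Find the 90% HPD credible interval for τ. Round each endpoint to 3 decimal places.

The exponential density is strictly decreasing on [0, ∞), so the HPD interval is anchored at 0: [0, q] with P(τ ≤ q) = 0.90.
q = −ln(1 − 0.90) / 2.97 = 2.3026 / 2.97 = 0.775.

[0.000, 0.775]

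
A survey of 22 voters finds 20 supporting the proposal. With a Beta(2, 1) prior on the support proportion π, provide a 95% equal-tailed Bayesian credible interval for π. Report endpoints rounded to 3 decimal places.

Posterior: Beta(2+20, 1+2) = Beta(22, 3).
Equal-tailed 95% interval: the 0.025 and 0.975 quantiles of Beta(22, 3).
Posterior mean ≈ 0.880, SD ≈ 0.064; a Normal approximation gives roughly [0.755, 1.005].
Exact: F⁻¹(0.025) = 0.730; F⁻¹(0.975) = 0.973.

[0.730, 0.973]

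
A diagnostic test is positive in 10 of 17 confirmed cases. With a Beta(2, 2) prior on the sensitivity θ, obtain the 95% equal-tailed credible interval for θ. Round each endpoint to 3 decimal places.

Posterior: Beta(2+10, 2+7) = Beta(12, 9).
Equal-tailed 95% interval: the 0.025 and 0.975 quantiles of Beta(12, 9).
Posterior mean ≈ 0.571, SD ≈ 0.106; a Normal approximation gives roughly [0.365, 0.778].
Exact: F⁻¹(0.025) = 0.361; F⁻¹(0.975) = 0.769.

[0.361, 0.769]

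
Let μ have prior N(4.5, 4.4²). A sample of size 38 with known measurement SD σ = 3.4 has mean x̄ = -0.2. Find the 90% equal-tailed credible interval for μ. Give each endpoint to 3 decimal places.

[-1.027, 0.773]

Posterior precision = 1/4.4² + 38/3.4² = 0.0517 + 3.2872 = 3.3389, so posterior SD = 0.5473.
Posterior mean = (4.5/4.4² + 38·-0.2/3.4²) / 3.3389 = -0.1273.
Interval: -0.1273 ± 1.645 × 0.5473 → [-1.027, 0.773].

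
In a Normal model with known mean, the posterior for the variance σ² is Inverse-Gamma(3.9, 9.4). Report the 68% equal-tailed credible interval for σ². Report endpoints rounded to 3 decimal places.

[1.627, 4.656]

Inverse-Gamma(3.9, 9.4) quantiles: F⁻¹(0.16) and F⁻¹(0.84).
Equivalently, 1/σ² ~ Gamma(3.9, rate = 9.4); invert its 0.84 and 0.16 quantiles.
Posterior mean ≈ 3.241, SD ≈ 2.352; a Normal approximation gives roughly [0.903, 5.580].
Exact: lower = 1.627; upper = 4.656.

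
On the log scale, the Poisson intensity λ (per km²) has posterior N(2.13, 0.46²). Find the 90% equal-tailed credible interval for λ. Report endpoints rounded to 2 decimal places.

[3.95, 17.93]

On the log scale the 90% interval is 2.13 ± 1.645 × 0.46 = [1.3734, 2.8866].
Exponentiate: [e^1.3734, e^2.8866] = [3.95, 17.93].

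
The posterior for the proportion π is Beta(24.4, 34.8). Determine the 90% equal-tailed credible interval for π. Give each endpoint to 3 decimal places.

[0.309, 0.518]

Posterior: Beta(24.4, 34.8).
Equal-tailed 90% interval: the 0.05 and 0.95 quantiles of Beta(24.4, 34.8).
Posterior mean ≈ 0.412, SD ≈ 0.063; a Normal approximation gives roughly [0.308, 0.517].
Exact: F⁻¹(0.05) = 0.309; F⁻¹(0.95) = 0.518.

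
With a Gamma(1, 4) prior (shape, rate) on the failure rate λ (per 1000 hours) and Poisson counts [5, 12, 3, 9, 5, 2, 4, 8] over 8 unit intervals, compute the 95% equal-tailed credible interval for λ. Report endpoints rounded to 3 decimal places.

[3.021, 5.303]

Posterior: Gamma(1+48, 4+8) = Gamma(49, 12) (shape, rate).
Equal-tailed 95% interval: Gamma(49, 12) quantiles at 0.025 and 0.975.
Posterior mean ≈ 4.083, SD ≈ 0.583; a Normal approximation gives roughly [2.940, 5.227].
Exact: lower = 3.021; upper = 5.303.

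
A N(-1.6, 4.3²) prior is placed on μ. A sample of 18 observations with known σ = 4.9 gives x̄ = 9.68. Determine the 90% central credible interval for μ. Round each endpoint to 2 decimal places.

Posterior precision = 1/4.3² + 18/4.9² = 0.0541 + 0.7497 = 0.8038, so posterior SD = 1.1154.
Posterior mean = (-1.6/4.3² + 18·9.68/4.9²) / 0.8038 = 8.9210.
Interval: 8.9210 ± 1.645 × 1.1154 → [7.09, 10.76].

[7.09, 10.76]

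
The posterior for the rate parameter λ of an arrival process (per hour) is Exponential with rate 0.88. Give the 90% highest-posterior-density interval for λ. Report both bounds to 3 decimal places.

[0.000, 2.617]

The exponential density is strictly decreasing on [0, ∞), so the HPD interval is anchored at 0: [0, q] with P(λ ≤ q) = 0.90.
q = −ln(1 − 0.90) / 0.88 = 2.3026 / 0.88 = 2.617.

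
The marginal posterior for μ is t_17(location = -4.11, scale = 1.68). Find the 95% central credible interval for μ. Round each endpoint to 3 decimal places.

The t_17 distribution is symmetric; the 95% interval is -4.11 ± t·1.68 with t_{0.975,17} = 2.110.
Half-width: 2.110 × 1.68 = 3.544.
-4.11 − 3.544 = -7.654; -4.11 + 3.544 = -0.566.

[-7.654, -0.566]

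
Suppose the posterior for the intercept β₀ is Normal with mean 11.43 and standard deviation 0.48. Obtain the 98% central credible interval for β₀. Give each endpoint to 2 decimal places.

[10.31, 12.55]

The posterior is symmetric, so the 98% equal-tailed interval is β₀ = 11.43 ± z·0.48 with z = 2.326.
Half-width: 2.326 × 0.48 = 1.12.
11.43 − 1.12 = 10.31; 11.43 + 1.12 = 12.55.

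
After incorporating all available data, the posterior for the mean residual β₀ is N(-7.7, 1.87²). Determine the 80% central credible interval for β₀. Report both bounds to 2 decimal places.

[-10.10, -5.30]

The posterior is symmetric, so the 80% equal-tailed interval is β₀ = -7.7 ± z·1.87 with z = 1.282.
Half-width: 1.282 × 1.87 = 2.40.
-7.7 − 2.40 = -10.10; -7.7 + 2.40 = -5.30.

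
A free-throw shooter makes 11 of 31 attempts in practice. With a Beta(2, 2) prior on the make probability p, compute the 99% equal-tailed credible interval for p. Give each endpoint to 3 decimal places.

Posterior: Beta(2+11, 2+20) = Beta(13, 22).
Equal-tailed 99% interval: the 0.005 and 0.995 quantiles of Beta(13, 22).
Posterior mean ≈ 0.371, SD ≈ 0.081; a Normal approximation gives roughly [0.164, 0.579].
Exact: F⁻¹(0.005) = 0.183; F⁻¹(0.995) = 0.587.

[0.183, 0.587]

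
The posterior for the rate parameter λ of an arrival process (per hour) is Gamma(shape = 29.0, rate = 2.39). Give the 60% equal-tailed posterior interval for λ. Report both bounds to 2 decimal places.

[10.21, 13.98]

Posterior: Gamma(shape 29.0, rate 2.39).
Equal-tailed 60% interval: Gamma(29.0, 2.39) quantiles at 0.2 and 0.8.
Posterior mean ≈ 12.13, SD ≈ 2.25; a Normal approximation gives roughly [10.24, 14.03].
Exact: lower = 10.21; upper = 13.98.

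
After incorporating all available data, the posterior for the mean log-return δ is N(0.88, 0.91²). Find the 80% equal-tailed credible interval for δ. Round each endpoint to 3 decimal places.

[-0.286, 2.046]

The posterior is symmetric, so the 80% equal-tailed interval is δ = 0.88 ± z·0.91 with z = 1.282.
Half-width: 1.282 × 0.91 = 1.166.
0.88 − 1.166 = -0.286; 0.88 + 1.166 = 2.046.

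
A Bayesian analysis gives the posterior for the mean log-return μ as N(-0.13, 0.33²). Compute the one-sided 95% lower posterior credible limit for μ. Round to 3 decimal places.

Need L with P(μ ≥ L) = 0.95: L = -0.13 − z_{0.05}·0.33.
z = 1.645; L = -0.13 − 1.645 × 0.33 = -0.673.

-0.673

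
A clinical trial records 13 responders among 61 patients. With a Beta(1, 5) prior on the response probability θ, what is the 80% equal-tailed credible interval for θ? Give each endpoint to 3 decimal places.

Posterior: Beta(1+13, 5+48) = Beta(14, 53).
Equal-tailed 80% interval: the 0.1 and 0.9 quantiles of Beta(14, 53).
Posterior mean ≈ 0.209, SD ≈ 0.049; a Normal approximation gives roughly [0.146, 0.272].
Exact: F⁻¹(0.1) = 0.148; F⁻¹(0.9) = 0.274.

[0.148, 0.274]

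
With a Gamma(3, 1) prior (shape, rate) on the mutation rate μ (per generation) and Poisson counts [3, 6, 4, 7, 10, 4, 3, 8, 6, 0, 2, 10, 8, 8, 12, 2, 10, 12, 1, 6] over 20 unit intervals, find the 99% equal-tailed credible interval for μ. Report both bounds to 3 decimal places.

Posterior: Gamma(3+122, 1+20) = Gamma(125, 21) (shape, rate).
Equal-tailed 99% interval: Gamma(125, 21) quantiles at 0.005 and 0.995.
Posterior mean ≈ 5.952, SD ≈ 0.532; a Normal approximation gives roughly [4.581, 7.324].
Exact: lower = 4.670; upper = 7.413.

[4.670, 7.413]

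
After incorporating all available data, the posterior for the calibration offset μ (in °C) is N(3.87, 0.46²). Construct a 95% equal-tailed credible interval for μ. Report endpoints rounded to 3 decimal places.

The posterior is symmetric, so the 95% equal-tailed interval is μ = 3.87 ± z·0.46 with z = 1.960.
Half-width: 1.960 × 0.46 = 0.902.
3.87 − 0.902 = 2.968; 3.87 + 0.902 = 4.772.

[2.968, 4.772]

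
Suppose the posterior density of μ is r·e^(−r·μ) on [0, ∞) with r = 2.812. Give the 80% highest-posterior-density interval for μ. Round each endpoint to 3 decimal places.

The exponential density is strictly decreasing on [0, ∞), so the HPD interval is anchored at 0: [0, q] with P(μ ≤ q) = 0.80.
q = −ln(1 − 0.80) / 2.812 = 1.6094 / 2.812 = 0.572.

[0.000, 0.572]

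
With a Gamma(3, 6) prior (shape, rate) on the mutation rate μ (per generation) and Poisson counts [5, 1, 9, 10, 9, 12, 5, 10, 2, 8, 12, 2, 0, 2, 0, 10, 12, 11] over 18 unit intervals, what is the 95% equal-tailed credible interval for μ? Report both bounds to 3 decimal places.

[4.259, 6.070]

Posterior: Gamma(3+120, 6+18) = Gamma(123, 24) (shape, rate).
Equal-tailed 95% interval: Gamma(123, 24) quantiles at 0.025 and 0.975.
Posterior mean ≈ 5.125, SD ≈ 0.462; a Normal approximation gives roughly [4.219, 6.031].
Exact: lower = 4.259; upper = 6.070.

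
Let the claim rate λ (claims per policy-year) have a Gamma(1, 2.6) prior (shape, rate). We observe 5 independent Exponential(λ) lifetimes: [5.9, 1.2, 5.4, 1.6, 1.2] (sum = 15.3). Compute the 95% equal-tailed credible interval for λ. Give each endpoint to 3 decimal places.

[0.123, 0.652]

Posterior: Gamma(1+5, 2.6+15.3) = Gamma(6, 17.9) (shape, rate).
Equal-tailed 95% interval: Gamma(6, 17.9) quantiles at 0.025 and 0.975.
Posterior mean ≈ 0.335, SD ≈ 0.137; a Normal approximation gives roughly [0.067, 0.603].
Exact: lower = 0.123; upper = 0.652.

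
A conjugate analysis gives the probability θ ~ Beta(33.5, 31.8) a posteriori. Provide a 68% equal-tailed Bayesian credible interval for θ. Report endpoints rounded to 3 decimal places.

[0.452, 0.575]

Posterior: Beta(33.5, 31.8).
Equal-tailed 68% interval: the 0.16 and 0.84 quantiles of Beta(33.5, 31.8).
Posterior mean ≈ 0.513, SD ≈ 0.061; a Normal approximation gives roughly [0.452, 0.574].
Exact: F⁻¹(0.16) = 0.452; F⁻¹(0.84) = 0.575.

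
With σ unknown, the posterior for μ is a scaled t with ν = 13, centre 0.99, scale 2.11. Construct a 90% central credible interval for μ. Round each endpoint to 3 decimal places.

The t_13 distribution is symmetric; the 90% interval is 0.99 ± t·2.11 with t_{0.95,13} = 1.771.
Half-width: 1.771 × 2.11 = 3.737.
0.99 − 3.737 = -2.747; 0.99 + 3.737 = 4.727.

[-2.747, 4.727]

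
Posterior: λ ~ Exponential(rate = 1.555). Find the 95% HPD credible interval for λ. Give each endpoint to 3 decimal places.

[0.000, 1.927]

The exponential density is strictly decreasing on [0, ∞), so the HPD interval is anchored at 0: [0, q] with P(λ ≤ q) = 0.95.
q = −ln(1 − 0.95) / 1.555 = 2.9957 / 1.555 = 1.927.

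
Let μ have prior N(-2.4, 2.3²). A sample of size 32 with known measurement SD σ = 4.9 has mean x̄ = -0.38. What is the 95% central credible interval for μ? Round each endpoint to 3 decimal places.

Posterior precision = 1/2.3² + 32/4.9² = 0.1890 + 1.3328 = 1.5218, so posterior SD = 0.8106.
Posterior mean = (-2.4/2.3² + 32·-0.38/4.9²) / 1.5218 = -0.6309.
Interval: -0.6309 ± 1.960 × 0.8106 → [-2.220, 0.958].

[-2.220, 0.958]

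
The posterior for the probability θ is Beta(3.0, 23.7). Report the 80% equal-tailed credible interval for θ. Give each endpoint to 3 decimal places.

[0.044, 0.194]

Posterior: Beta(3.0, 23.7).
Equal-tailed 80% interval: the 0.1 and 0.9 quantiles of Beta(3.0, 23.7).
Posterior mean ≈ 0.112, SD ≈ 0.060; a Normal approximation gives roughly [0.035, 0.189].
Exact: F⁻¹(0.1) = 0.044; F⁻¹(0.9) = 0.194.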